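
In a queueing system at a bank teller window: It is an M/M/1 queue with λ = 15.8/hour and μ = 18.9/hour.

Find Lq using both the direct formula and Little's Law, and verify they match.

Method 1 (direct): Lq = λ²/(μ(μ-λ)) = 249.64/(18.9 × 3.10) = 4.2608

Method 2 (Little's Law):
W = 1/(μ-λ) = 1/3.10 = 0.32258
Wq = W - 1/μ = 0.32258 - 0.052910 = 0.26967
Lq = λWq = 15.8 × 0.26967 = 4.2608 ✔ (matches Method 1)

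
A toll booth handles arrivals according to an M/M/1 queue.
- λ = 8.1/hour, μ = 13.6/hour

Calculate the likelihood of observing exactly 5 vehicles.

ρ = λ/μ = 8.1/13.6 = 0.5956
P(n) = (1-ρ)ρⁿ
P(5) = (1-0.5956) × 0.5956^5
P(5) = 0.4044 × 0.07495
P(5) = 0.03031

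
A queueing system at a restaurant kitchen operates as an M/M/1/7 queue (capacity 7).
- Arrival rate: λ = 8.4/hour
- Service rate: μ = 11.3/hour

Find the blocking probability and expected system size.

ρ = λ/μ = 8.4/11.3 = 0.74336
P₀ = (1-ρ)/(1-ρ^(K+1)) = (1-0.74336)/(1-0.74336^8) = 0.2566/0.9068 = 0.2830
P_K = P₀×ρ^K = 0.28303 × 0.74336^7 = 0.28303 × 0.12543 = 0.03550
Blocking probability P_7 = 0.03550 (3.55%)
L = ρ[1 - (K+1)ρ^K + Kρ^(K+1)] / [(1-ρ)(1-ρ^(K+1))]
L = 0.74336 × (1 - 8×0.12543 + 7×0.093238) / ((1 - 0.74336) × (1 - 0.093238)) = 2.0739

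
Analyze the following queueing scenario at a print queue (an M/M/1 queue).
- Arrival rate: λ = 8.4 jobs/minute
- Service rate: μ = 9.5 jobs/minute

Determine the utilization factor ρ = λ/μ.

Server utilization: ρ = λ/μ
ρ = 8.4/9.5 = 0.8842
The server is busy 88.42% of the time.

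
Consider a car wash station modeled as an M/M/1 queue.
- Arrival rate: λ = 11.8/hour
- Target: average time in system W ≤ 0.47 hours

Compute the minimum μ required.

For M/M/1: W = 1/(μ-λ)
Need W ≤ 0.47, so 1/(μ-λ) ≤ 0.47
μ - λ ≥ 1/0.47 = 2.1277
μ ≥ 11.8 + 2.1277 = 13.9277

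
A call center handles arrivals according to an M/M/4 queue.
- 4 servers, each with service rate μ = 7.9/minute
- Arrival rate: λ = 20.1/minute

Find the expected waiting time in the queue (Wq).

Traffic intensity: ρ = λ/(cμ) = 20.1/(4×7.9) = 0.6361
Since ρ = 0.6361 < 1, system is stable.
Offered load a = λ/μ = cρ = 20.1/7.9 = 2.5443
P₀ = [ Σₙ₌₀^3 aⁿ/n! + a^4/(4!(1-ρ)) ]⁻¹
Σ = a^0/0! + a^1/1! + a^2/2! + a^3/3! = 1.0000 + 2.5443 + 3.2367 + 2.7451 = 9.5261
a^4/(4!(1-ρ)) = 41.9060/(24 × 0.363924) = 4.7979
P₀ = 1/(9.5261 + 4.7979) = 0.06981
Lq = P₀·a^4·ρ / (4!(1-ρ)²) = 0.0698126 × 41.9060 × 0.636076 / (24 × 0.132441) = 0.5854
Wq = Lq/λ = 0.58544/20.1 = 0.02913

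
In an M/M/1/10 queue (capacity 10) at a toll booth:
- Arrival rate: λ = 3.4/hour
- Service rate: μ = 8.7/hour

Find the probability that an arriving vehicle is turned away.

ρ = λ/μ = 3.4/8.7 = 0.390805
P₀ = (1-ρ)/(1-ρ^(K+1)) = (1-0.390805)/(1-0.390805^11) = 0.6092/1.0000 = 0.6092
P_K = P₀×ρ^K = 0.60921 × 0.390805^10 = 0.60921 × 0.000083100 = 0.00005063
Blocking probability = 0.005063%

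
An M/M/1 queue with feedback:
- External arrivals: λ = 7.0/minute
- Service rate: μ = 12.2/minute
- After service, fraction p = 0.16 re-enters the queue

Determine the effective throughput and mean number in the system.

Effective arrival rate: λ_eff = λ/(1-p) = 7.0/(1-0.16) = 7.0/0.84 = 8.3333
ρ = λ_eff/μ = 8.3333/12.2 = 0.68306
L = ρ/(1-ρ) = 0.68306/(1-0.68306) = 2.1552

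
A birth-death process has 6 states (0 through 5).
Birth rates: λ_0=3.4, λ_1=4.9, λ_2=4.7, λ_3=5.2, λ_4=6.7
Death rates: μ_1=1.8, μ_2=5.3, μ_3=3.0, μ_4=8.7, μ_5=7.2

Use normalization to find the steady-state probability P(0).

Ratios P(n)/P(0) = (λ₀···λₙ₋₁)/(μ₁···μₙ):
P(1)/P(0) = (3.4)/(1.8) = 1.8889
P(2)/P(0) = (3.4×4.9)/(1.8×5.3) = 1.7463
P(3)/P(0) = (3.4×4.9×4.7)/(1.8×5.3×3.0) = 2.7359
P(4)/P(0) = (3.4×4.9×4.7×5.2)/(1.8×5.3×3.0×8.7) = 1.6353
P(5)/P(0) = (3.4×4.9×4.7×5.2×6.7)/(1.8×5.3×3.0×8.7×7.2) = 1.5217

Normalization: ∑ P(n) = 1
P(0) × (1.0000 + 1.8889 + 1.7463 + 2.7359 + 1.6353 + 1.5217) = 1
P(0) × 10.5281 = 1
P(0) = 1/10.5281 = 0.09498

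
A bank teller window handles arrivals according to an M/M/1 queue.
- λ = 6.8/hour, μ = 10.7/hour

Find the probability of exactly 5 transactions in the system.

ρ = λ/μ = 6.8/10.7 = 0.6355
P(n) = (1-ρ)ρⁿ
P(5) = (1-0.6355) × 0.6355^5
P(5) = 0.36450 × 0.10365
P(5) = 0.03778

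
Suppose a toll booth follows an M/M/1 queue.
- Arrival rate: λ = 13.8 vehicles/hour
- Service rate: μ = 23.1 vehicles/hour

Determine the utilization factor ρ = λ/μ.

Server utilization: ρ = λ/μ
ρ = 13.8/23.1 = 0.5974
The server is busy 59.74% of the time.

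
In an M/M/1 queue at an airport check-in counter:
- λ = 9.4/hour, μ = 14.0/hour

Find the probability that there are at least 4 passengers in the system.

ρ = λ/μ = 9.4/14.0 = 0.6714
P(N ≥ n) = ρⁿ
P(N ≥ 4) = 0.6714^4
P(N ≥ 4) = 0.2032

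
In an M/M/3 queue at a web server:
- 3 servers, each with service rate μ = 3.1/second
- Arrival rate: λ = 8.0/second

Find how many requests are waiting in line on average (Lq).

Traffic intensity: ρ = λ/(cμ) = 8.0/(3×3.1) = 0.8602
Since ρ = 0.8602 < 1, system is stable.
Offered load a = λ/μ = cρ = 8.0/3.1 = 2.5806
P₀ = [ Σₙ₌₀^2 aⁿ/n! + a^3/(3!(1-ρ)) ]⁻¹
Σ = a^0/0! + a^1/1! + a^2/2! = 1.0000 + 2.5806 + 3.3299 = 6.9105
a^3/(3!(1-ρ)) = 17.1864/(6 × 0.139785) = 20.4915
P₀ = 1/(6.9105 + 20.4915) = 0.03649
Lq = P₀·a^3·ρ / (3!(1-ρ)²) = 0.036494 × 17.1864 × 0.86022 / (6 × 0.019540) = 4.6019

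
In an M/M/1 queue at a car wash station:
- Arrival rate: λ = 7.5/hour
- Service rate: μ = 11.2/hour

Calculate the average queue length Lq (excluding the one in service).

ρ = λ/μ = 7.5/11.2 = 0.6696
For M/M/1: Lq = λ²/(μ(μ-λ))
Lq = 56.25/(11.2 × 3.70)
Lq = 1.3574 cars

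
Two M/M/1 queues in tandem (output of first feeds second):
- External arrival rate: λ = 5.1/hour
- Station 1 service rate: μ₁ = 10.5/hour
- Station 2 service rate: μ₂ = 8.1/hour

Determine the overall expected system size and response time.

By Jackson's theorem, each station behaves as independent M/M/1.
Station 1: ρ₁ = 5.1/10.5 = 0.4857, L₁ = ρ₁/(1-ρ₁) = λ/(μ₁-λ) = 5.1/5.40 = 0.9444
Station 2: ρ₂ = 5.1/8.1 = 0.6296, L₂ = ρ₂/(1-ρ₂) = λ/(μ₂-λ) = 5.1/3.00 = 1.7000
Total: L = L₁ + L₂ = 0.9444 + 1.7000 = 2.6444
W = L/λ = 2.6444/5.1 = 0.5185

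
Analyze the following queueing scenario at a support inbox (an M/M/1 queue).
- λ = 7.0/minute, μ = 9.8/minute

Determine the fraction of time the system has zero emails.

ρ = λ/μ = 7.0/9.8 = 0.7143
P(0) = 1 - ρ = 1 - 0.7143 = 0.2857
The server is idle 28.57% of the time.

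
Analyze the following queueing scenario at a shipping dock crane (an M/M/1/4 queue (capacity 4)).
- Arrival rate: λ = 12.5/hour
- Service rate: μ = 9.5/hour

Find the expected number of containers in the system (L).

ρ = λ/μ = 12.5/9.5 = 1.3158
P₀ = (1-ρ)/(1-ρ^(K+1)) = (1-1.3158)/(1-1.3158^5) = -0.3158/-2.9441 = 0.1073
P_K = P₀×ρ^K = 0.10726 × 1.3158^4 = 0.10726 × 2.9975 = 0.3215
L = ρ[1 - (K+1)ρ^K + Kρ^(K+1)] / [(1-ρ)(1-ρ^(K+1))]
L = 1.3158 × (1 - 5×2.9975 + 4×3.9441) / ((1 - 1.3158) × (1 - 3.9441)) = 2.5317 containers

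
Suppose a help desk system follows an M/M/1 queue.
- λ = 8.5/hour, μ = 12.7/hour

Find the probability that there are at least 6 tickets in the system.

ρ = λ/μ = 8.5/12.7 = 0.6693
P(N ≥ n) = ρⁿ
P(N ≥ 6) = 0.6693^6
P(N ≥ 6) = 0.08989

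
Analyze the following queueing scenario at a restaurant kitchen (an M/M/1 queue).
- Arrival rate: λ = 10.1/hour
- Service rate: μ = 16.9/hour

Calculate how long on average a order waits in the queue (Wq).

First, compute utilization: ρ = λ/μ = 10.1/16.9 = 0.5976
For M/M/1: Wq = λ/(μ(μ-λ))
Wq = 10.1/(16.9 × (16.9-10.1))
Wq = 10.1/(16.9 × 6.80)
Wq = 0.08789 hours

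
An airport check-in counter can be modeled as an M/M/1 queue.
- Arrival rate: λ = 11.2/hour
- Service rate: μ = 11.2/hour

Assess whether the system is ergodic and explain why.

Stability requires ρ = λ/(cμ) < 1
ρ = 11.2/(1 × 11.2) = 11.2/11.20 = 1.0000
Since 1.0000 ≥ 1, the system is UNSTABLE.
Queue grows without bound. Need μ > λ = 11.2.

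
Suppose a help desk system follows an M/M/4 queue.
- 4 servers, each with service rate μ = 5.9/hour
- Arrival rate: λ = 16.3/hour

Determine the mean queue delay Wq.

Traffic intensity: ρ = λ/(cμ) = 16.3/(4×5.9) = 0.6907
Since ρ = 0.6907 < 1, system is stable.
Offered load a = λ/μ = cρ = 16.3/5.9 = 2.7627
P₀ = [ Σₙ₌₀^3 aⁿ/n! + a^4/(4!(1-ρ)) ]⁻¹
Σ = a^0/0! + a^1/1! + a^2/2! + a^3/3! = 1.0000 + 2.7627 + 3.8163 + 3.5144 = 11.0934
a^4/(4!(1-ρ)) = 58.2562/(24 × 0.30932) = 7.8473
P₀ = 1/(11.0934 + 7.8473) = 0.05280
Lq = P₀·a^4·ρ / (4!(1-ρ)²) = 0.052796 × 58.2562 × 0.69068 / (24 × 0.095680) = 0.9251
Wq = Lq/λ = 0.9251/16.3 = 0.05675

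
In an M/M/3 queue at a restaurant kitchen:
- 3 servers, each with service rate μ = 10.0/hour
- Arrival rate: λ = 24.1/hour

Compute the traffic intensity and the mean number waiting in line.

Traffic intensity: ρ = λ/(cμ) = 24.1/(3×10.0) = 0.8033
Since ρ = 0.8033 < 1, system is stable.
Offered load a = λ/μ = cρ = 24.1/10.0 = 2.4100
P₀ = [ Σₙ₌₀^2 aⁿ/n! + a^3/(3!(1-ρ)) ]⁻¹
Σ = a^0/0! + a^1/1! + a^2/2! = 1.00000 + 2.41000 + 2.90405 = 6.3140
a^3/(3!(1-ρ)) = 13.9975/(6 × 0.196667) = 11.8623
P₀ = 1/(6.3140 + 11.8623) = 0.05502
Lq = P₀·a^3·ρ / (3!(1-ρ)²) = 0.055017 × 13.9975 × 0.80333 / (6 × 0.038678) = 2.6658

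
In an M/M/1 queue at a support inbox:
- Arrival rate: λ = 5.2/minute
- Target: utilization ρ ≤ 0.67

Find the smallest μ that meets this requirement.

ρ = λ/μ, so μ = λ/ρ
μ ≥ 5.2/0.67 = 7.7612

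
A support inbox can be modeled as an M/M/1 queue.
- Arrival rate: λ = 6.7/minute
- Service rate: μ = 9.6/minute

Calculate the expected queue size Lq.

ρ = λ/μ = 6.7/9.6 = 0.6979
For M/M/1: Lq = λ²/(μ(μ-λ))
Lq = 44.89/(9.6 × 2.90)
Lq = 1.6124 emails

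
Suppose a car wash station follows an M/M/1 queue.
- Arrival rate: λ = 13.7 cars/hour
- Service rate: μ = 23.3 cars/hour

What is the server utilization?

Server utilization: ρ = λ/μ
ρ = 13.7/23.3 = 0.5880
The server is busy 58.80% of the time.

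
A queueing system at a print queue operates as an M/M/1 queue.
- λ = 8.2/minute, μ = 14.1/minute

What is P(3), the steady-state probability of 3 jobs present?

ρ = λ/μ = 8.2/14.1 = 0.58156
P(n) = (1-ρ)ρⁿ
P(3) = (1-0.58156) × 0.58156^3
P(3) = 0.4184 × 0.1967
P(3) = 0.08230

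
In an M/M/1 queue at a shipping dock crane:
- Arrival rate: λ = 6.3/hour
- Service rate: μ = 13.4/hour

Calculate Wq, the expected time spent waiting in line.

First, compute utilization: ρ = λ/μ = 6.3/13.4 = 0.4701
For M/M/1: Wq = λ/(μ(μ-λ))
Wq = 6.3/(13.4 × (13.4-6.3))
Wq = 6.3/(13.4 × 7.10)
Wq = 0.06622 hours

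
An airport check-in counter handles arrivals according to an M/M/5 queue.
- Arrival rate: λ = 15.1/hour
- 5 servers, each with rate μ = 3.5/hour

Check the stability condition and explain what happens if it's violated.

Stability requires ρ = λ/(cμ) < 1
ρ = 15.1/(5 × 3.5) = 15.1/17.50 = 0.8629
Since 0.8629 < 1, the system is STABLE.
The servers are busy 86.29% of the time.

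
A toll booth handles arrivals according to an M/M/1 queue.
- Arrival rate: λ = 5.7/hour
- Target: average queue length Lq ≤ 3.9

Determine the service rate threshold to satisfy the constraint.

For M/M/1: Lq = λ²/(μ(μ-λ))
Need Lq ≤ 3.9, i.e. μ(μ-λ) ≥ λ²/3.9
μ² - 5.7μ - 32.49/3.9 ≥ 0  →  μ² - 5.7μ - 8.33077 ≥ 0
Quadratic formula (positive root): μ = [λ + √(λ² + 4×8.33077)]/2
Discriminant: 32.49 + 4×8.33077 = 65.8131, √65.8131 = 8.11253
μ ≥ (5.7 + 8.11253)/2 = 6.9063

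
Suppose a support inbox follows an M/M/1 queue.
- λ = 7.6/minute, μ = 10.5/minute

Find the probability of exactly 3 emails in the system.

ρ = λ/μ = 7.6/10.5 = 0.7238
P(n) = (1-ρ)ρⁿ
P(3) = (1-0.7238) × 0.7238^3
P(3) = 0.2762 × 0.3792
P(3) = 0.1047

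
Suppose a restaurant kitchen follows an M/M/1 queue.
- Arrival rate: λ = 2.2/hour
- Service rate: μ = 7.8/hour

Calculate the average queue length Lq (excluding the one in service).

ρ = λ/μ = 2.2/7.8 = 0.2821
For M/M/1: Lq = λ²/(μ(μ-λ))
Lq = 4.84/(7.8 × 5.60)
Lq = 0.1108 orders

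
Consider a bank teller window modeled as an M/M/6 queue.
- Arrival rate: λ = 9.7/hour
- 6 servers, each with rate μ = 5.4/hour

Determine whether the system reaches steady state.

Stability requires ρ = λ/(cμ) < 1
ρ = 9.7/(6 × 5.4) = 9.7/32.40 = 0.2994
Since 0.2994 < 1, the system is STABLE.
The servers are busy 29.94% of the time.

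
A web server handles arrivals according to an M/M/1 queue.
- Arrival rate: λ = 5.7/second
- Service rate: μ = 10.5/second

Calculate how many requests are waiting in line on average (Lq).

ρ = λ/μ = 5.7/10.5 = 0.5429
For M/M/1: Lq = λ²/(μ(μ-λ))
Lq = 32.49/(10.5 × 4.80)
Lq = 0.6446 requests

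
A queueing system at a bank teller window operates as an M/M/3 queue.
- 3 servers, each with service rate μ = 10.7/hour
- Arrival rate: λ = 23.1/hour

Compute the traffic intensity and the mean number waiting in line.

Traffic intensity: ρ = λ/(cμ) = 23.1/(3×10.7) = 0.7196
Since ρ = 0.7196 < 1, system is stable.
Offered load a = λ/μ = cρ = 23.1/10.7 = 2.1589
P₀ = [ Σₙ₌₀^2 aⁿ/n! + a^3/(3!(1-ρ)) ]⁻¹
Σ = a^0/0! + a^1/1! + a^2/2! = 1.0000 + 2.1589 + 2.3304 = 5.4893
a^3/(3!(1-ρ)) = 10.0620/(6 × 0.280374) = 5.9813
P₀ = 1/(5.4893 + 5.9813) = 0.08718
Lq = P₀·a^3·ρ / (3!(1-ρ)²) = 0.087180 × 10.0620 × 0.71963 / (6 × 0.078609) = 1.3384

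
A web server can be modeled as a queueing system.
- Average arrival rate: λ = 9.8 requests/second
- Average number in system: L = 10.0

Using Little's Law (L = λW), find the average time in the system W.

Little's Law: L = λW, so W = L/λ
W = 10.0/9.8 = 1.0204 seconds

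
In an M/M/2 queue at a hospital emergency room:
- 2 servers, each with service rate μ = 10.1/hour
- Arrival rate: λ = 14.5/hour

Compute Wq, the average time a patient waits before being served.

Traffic intensity: ρ = λ/(cμ) = 14.5/(2×10.1) = 0.7178
Since ρ = 0.7178 < 1, system is stable.
Offered load a = λ/μ = cρ = 14.5/10.1 = 1.4356
P₀ = [ Σₙ₌₀^1 aⁿ/n! + a^2/(2!(1-ρ)) ]⁻¹
Σ = a^0/0! + a^1/1! = 1.0000 + 1.4356 = 2.4356
a^2/(2!(1-ρ)) = 2.0611/(2 × 0.28218) = 3.6521
P₀ = 1/(2.4356 + 3.6521) = 0.1643
Lq = P₀·a^2·ρ / (2!(1-ρ)²) = 0.16427 × 2.0611 × 0.71782 / (2 × 0.079625) = 1.5261
Wq = Lq/λ = 1.5261/14.5 = 0.1052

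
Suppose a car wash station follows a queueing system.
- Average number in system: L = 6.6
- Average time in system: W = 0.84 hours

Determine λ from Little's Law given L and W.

Little's Law: L = λW, so λ = L/W
λ = 6.6/0.84 = 7.8571 cars/hour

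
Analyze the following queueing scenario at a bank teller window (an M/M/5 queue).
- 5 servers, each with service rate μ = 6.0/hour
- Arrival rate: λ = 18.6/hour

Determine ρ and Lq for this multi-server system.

Traffic intensity: ρ = λ/(cμ) = 18.6/(5×6.0) = 0.6200
Since ρ = 0.6200 < 1, system is stable.
Offered load a = λ/μ = cρ = 18.6/6.0 = 3.1000
P₀ = [ Σₙ₌₀^4 aⁿ/n! + a^5/(5!(1-ρ)) ]⁻¹
Σ = a^0/0! + a^1/1! + a^2/2! + a^3/3! + a^4/4! = 1.0000 + 3.1000 + 4.8050 + 4.9652 + 3.8480 = 17.7182
a^5/(5!(1-ρ)) = 286.2915/(120 × 0.3800) = 6.2783
P₀ = 1/(17.7182 + 6.2783) = 0.04167
Lq = P₀·a^5·ρ / (5!(1-ρ)²) = 0.041673 × 286.2915 × 0.62000 / (120 × 0.14440) = 0.4269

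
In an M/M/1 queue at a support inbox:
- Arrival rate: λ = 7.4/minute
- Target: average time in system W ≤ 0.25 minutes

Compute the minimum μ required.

For M/M/1: W = 1/(μ-λ)
Need W ≤ 0.25, so 1/(μ-λ) ≤ 0.25
μ - λ ≥ 1/0.25 = 4.0000
μ ≥ 7.4 + 4.0000 = 11.4000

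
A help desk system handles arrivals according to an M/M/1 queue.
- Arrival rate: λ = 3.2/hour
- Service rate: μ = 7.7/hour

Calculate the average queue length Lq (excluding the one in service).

ρ = λ/μ = 3.2/7.7 = 0.4156
For M/M/1: Lq = λ²/(μ(μ-λ))
Lq = 10.24/(7.7 × 4.50)
Lq = 0.2955 tickets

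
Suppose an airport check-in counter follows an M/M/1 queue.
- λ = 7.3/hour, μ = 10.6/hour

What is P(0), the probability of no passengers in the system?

ρ = λ/μ = 7.3/10.6 = 0.6887
P(0) = 1 - ρ = 1 - 0.6887 = 0.3113
The server is idle 31.13% of the time.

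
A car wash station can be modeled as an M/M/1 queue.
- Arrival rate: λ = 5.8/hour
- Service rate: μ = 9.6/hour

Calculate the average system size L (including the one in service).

ρ = λ/μ = 5.8/9.6 = 0.6042
For M/M/1: L = λ/(μ-λ)
L = 5.8/(9.6-5.8) = 5.8/3.80
L = 1.5263 cars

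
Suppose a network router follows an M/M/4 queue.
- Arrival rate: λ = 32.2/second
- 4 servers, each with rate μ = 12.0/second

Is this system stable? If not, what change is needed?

Stability requires ρ = λ/(cμ) < 1
ρ = 32.2/(4 × 12.0) = 32.2/48.00 = 0.6708
Since 0.6708 < 1, the system is STABLE.
The servers are busy 67.08% of the time.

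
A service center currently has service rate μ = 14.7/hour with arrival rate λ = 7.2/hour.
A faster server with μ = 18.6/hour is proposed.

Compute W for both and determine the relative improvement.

System 1: ρ₁ = 7.2/14.7 = 0.4898, W₁ = 1/(14.7-7.2) = 0.13333
System 2: ρ₂ = 7.2/18.6 = 0.3871, W₂ = 1/(18.6-7.2) = 0.087719
Improvement: (W₁-W₂)/W₁ = (0.13333-0.087719)/0.13333 = 34.21%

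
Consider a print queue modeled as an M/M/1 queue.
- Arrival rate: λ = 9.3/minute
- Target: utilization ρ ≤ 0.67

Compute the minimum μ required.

ρ = λ/μ, so μ = λ/ρ
μ ≥ 9.3/0.67 = 13.8806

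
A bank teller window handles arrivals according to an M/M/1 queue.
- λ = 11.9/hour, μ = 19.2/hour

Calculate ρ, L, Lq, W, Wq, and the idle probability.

Step 1: ρ = λ/μ = 11.9/19.2 = 0.6198
Step 2: L = λ/(μ-λ) = 11.9/7.30 = 1.6301
Step 3: Lq = λ²/(μ(μ-λ)) = 141.61/(19.2×7.30) = 1.0103
Step 4: W = 1/(μ-λ) = 1/7.30 = 0.136986
Step 5: Wq = λ/(μ(μ-λ)) = 11.9/(19.2×7.30) = 0.08490
Step 6: P(0) = 1-ρ = 0.3802
Verify: L = λW = 11.9×0.136986 = 1.6301 ✔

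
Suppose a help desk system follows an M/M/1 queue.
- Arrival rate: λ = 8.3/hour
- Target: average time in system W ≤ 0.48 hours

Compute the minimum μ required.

For M/M/1: W = 1/(μ-λ)
Need W ≤ 0.48, so 1/(μ-λ) ≤ 0.48
μ - λ ≥ 1/0.48 = 2.0833
μ ≥ 8.3 + 2.0833 = 10.3833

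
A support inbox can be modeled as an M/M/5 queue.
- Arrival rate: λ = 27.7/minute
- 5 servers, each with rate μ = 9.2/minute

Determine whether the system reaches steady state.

Stability requires ρ = λ/(cμ) < 1
ρ = 27.7/(5 × 9.2) = 27.7/46.00 = 0.6022
Since 0.6022 < 1, the system is STABLE.
The servers are busy 60.22% of the time.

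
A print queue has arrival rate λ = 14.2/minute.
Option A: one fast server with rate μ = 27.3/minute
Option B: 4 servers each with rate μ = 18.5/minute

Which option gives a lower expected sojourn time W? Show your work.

Option A: single server μ = 27.3 (M/M/1)
  ρ_A = 14.2/27.3 = 0.5201
  W_A = 1/(μ-λ) = 1/(27.3-14.2) = 1/13.10 = 0.07634

Option B: 4 servers μ = 18.5 (M/M/4)
  ρ_B = λ/(cμ) = 14.2/(4×18.5) = 0.1919
  Offered load a = λ/μ = cρ = 14.2/18.5 = 0.7676
  P₀ = [ Σₙ₌₀^3 aⁿ/n! + a^4/(4!(1-ρ)) ]⁻¹
  Σ = a^0/0! + a^1/1! + a^2/2! + a^3/3! = 1.0000 + 0.76757 + 0.29458 + 0.075370 = 2.1375
  a^4/(4!(1-ρ)) = 0.3471/(24 × 0.8081) = 0.01790
  P₀ = 1/(2.13752 + 0.0178972) = 0.4639
  Lq = P₀·a^4·ρ / (4!(1-ρ)²) = 0.4639 × 0.3471 × 0.1919 / (24 × 0.6530) = 0.001972
  Wq_B = Lq/λ = 0.001972/14.2 = 0.0001389
  W_B = Wq_B + 1/μ = 0.0001389 + 0.05405 = 0.05419

Since W_B = 0.05419 < W_A = 0.07634, Option B (multiple servers) has the shorter time in system.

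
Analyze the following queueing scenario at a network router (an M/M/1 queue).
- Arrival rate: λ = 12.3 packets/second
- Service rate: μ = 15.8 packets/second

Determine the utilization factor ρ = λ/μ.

Server utilization: ρ = λ/μ
ρ = 12.3/15.8 = 0.7785
The server is busy 77.85% of the time.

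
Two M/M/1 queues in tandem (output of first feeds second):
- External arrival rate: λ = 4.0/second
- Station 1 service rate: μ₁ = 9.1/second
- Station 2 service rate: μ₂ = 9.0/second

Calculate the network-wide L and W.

By Jackson's theorem, each station behaves as independent M/M/1.
Station 1: ρ₁ = 4.0/9.1 = 0.4396, L₁ = ρ₁/(1-ρ₁) = λ/(μ₁-λ) = 4.0/5.10 = 0.7843
Station 2: ρ₂ = 4.0/9.0 = 0.4444, L₂ = ρ₂/(1-ρ₂) = λ/(μ₂-λ) = 4.0/5.00 = 0.8000
Total: L = L₁ + L₂ = 0.7843 + 0.8000 = 1.5843
W = L/λ = 1.5843/4.0 = 0.3961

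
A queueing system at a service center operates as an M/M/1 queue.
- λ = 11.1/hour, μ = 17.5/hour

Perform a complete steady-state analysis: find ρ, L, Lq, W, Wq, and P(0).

Step 1: ρ = λ/μ = 11.1/17.5 = 0.6343
Step 2: L = λ/(μ-λ) = 11.1/6.40 = 1.7344
Step 3: Lq = λ²/(μ(μ-λ)) = 123.21/(17.5×6.40) = 1.1001
Step 4: W = 1/(μ-λ) = 1/6.40 = 0.15625
Step 5: Wq = λ/(μ(μ-λ)) = 11.1/(17.5×6.40) = 0.09911
Step 6: P(0) = 1-ρ = 0.3657
Verify: L = λW = 11.1×0.15625 = 1.7344 ✔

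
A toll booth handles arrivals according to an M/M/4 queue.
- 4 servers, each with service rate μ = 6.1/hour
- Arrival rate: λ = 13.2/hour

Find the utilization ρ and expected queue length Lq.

Traffic intensity: ρ = λ/(cμ) = 13.2/(4×6.1) = 0.5410
Since ρ = 0.5410 < 1, system is stable.
Offered load a = λ/μ = cρ = 13.2/6.1 = 2.1639
P₀ = [ Σₙ₌₀^3 aⁿ/n! + a^4/(4!(1-ρ)) ]⁻¹
Σ = a^0/0! + a^1/1! + a^2/2! + a^3/3! = 1.000000 + 2.163934 + 2.341306 + 1.688811 = 7.1941
a^4/(4!(1-ρ)) = 21.9269/(24 × 0.45902) = 1.9904
P₀ = 1/(7.1941 + 1.9904) = 0.1089
Lq = P₀·a^4·ρ / (4!(1-ρ)²) = 0.10888 × 21.9269 × 0.54098 / (24 × 0.21070) = 0.2554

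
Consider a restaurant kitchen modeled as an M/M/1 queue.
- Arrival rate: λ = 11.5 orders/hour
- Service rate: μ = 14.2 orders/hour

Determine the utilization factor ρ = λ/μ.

Server utilization: ρ = λ/μ
ρ = 11.5/14.2 = 0.8099
The server is busy 80.99% of the time.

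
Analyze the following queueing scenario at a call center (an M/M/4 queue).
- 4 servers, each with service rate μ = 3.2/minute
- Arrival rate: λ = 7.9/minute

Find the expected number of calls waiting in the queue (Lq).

Traffic intensity: ρ = λ/(cμ) = 7.9/(4×3.2) = 0.6172
Since ρ = 0.6172 < 1, system is stable.
Offered load a = λ/μ = cρ = 7.9/3.2 = 2.4688
P₀ = [ Σₙ₌₀^3 aⁿ/n! + a^4/(4!(1-ρ)) ]⁻¹
Σ = a^0/0! + a^1/1! + a^2/2! + a^3/3! = 1.00000 + 2.46875 + 3.04736 + 2.50773 = 9.0238
a^4/(4!(1-ρ)) = 37.1457/(24 × 0.38281) = 4.0431
P₀ = 1/(9.0238 + 4.0431) = 0.07653
Lq = P₀·a^4·ρ / (4!(1-ρ)²) = 0.076529 × 37.1457 × 0.61719 / (24 × 0.14655) = 0.4988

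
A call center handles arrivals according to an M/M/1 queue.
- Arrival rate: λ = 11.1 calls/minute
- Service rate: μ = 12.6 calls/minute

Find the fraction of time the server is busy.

Server utilization: ρ = λ/μ
ρ = 11.1/12.6 = 0.8810
The server is busy 88.10% of the time.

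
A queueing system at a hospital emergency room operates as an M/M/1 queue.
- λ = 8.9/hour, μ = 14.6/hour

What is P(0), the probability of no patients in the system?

ρ = λ/μ = 8.9/14.6 = 0.6096
P(0) = 1 - ρ = 1 - 0.6096 = 0.3904
The server is idle 39.04% of the time.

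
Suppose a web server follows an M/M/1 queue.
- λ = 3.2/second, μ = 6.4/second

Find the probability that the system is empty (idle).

ρ = λ/μ = 3.2/6.4 = 0.5000
P(0) = 1 - ρ = 1 - 0.5000 = 0.5000
The server is idle 50.00% of the time.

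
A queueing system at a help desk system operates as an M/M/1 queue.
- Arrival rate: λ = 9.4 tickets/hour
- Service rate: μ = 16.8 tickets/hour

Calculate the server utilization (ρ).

Server utilization: ρ = λ/μ
ρ = 9.4/16.8 = 0.5595
The server is busy 55.95% of the time.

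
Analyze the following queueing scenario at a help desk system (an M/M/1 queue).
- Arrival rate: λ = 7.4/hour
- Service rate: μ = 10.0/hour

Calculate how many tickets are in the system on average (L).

ρ = λ/μ = 7.4/10.0 = 0.7400
For M/M/1: L = λ/(μ-λ)
L = 7.4/(10.0-7.4) = 7.4/2.60
L = 2.8462 tickets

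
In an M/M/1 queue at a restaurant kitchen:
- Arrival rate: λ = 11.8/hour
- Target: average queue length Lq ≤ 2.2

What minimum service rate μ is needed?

For M/M/1: Lq = λ²/(μ(μ-λ))
Need Lq ≤ 2.2, i.e. μ(μ-λ) ≥ λ²/2.2
μ² - 11.8μ - 139.24/2.2 ≥ 0  →  μ² - 11.8μ - 63.2909 ≥ 0
Quadratic formula (positive root): μ = [λ + √(λ² + 4×63.2909)]/2
Discriminant: 139.24 + 4×63.2909 = 392.4036, √392.4036 = 19.8092
μ ≥ (11.8 + 19.8092)/2 = 15.8046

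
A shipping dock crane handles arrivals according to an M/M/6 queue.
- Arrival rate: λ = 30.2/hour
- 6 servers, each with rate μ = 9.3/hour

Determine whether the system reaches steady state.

Stability requires ρ = λ/(cμ) < 1
ρ = 30.2/(6 × 9.3) = 30.2/55.80 = 0.5412
Since 0.5412 < 1, the system is STABLE.
The servers are busy 54.12% of the time.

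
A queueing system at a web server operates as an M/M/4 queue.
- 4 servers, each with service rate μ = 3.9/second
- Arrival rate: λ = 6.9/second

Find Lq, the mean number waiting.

Traffic intensity: ρ = λ/(cμ) = 6.9/(4×3.9) = 0.4423
Since ρ = 0.4423 < 1, system is stable.
Offered load a = λ/μ = cρ = 6.9/3.9 = 1.7692
P₀ = [ Σₙ₌₀^3 aⁿ/n! + a^4/(4!(1-ρ)) ]⁻¹
Σ = a^0/0! + a^1/1! + a^2/2! + a^3/3! = 1.0000 + 1.7692 + 1.5651 + 0.9230 = 5.2573
a^4/(4!(1-ρ)) = 9.7980/(24 × 0.5577) = 0.7320
P₀ = 1/(5.2573 + 0.7320) = 0.1670
Lq = P₀·a^4·ρ / (4!(1-ρ)²) = 0.166963 × 9.79801 × 0.442308 / (24 × 0.311021) = 0.09694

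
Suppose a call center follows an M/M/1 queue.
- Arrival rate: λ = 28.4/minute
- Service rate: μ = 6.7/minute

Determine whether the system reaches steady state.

Stability requires ρ = λ/(cμ) < 1
ρ = 28.4/(1 × 6.7) = 28.4/6.70 = 4.2388
Since 4.2388 ≥ 1, the system is UNSTABLE.
Queue grows without bound. Need μ > λ = 28.4.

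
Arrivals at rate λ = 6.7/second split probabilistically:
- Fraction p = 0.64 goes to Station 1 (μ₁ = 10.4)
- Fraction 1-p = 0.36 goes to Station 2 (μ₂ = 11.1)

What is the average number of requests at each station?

Effective rates: λ₁ = 6.7×0.64 = 4.288, λ₂ = 6.7×0.36 = 2.412
Station 1: ρ₁ = 4.288/10.4 = 0.41231, L₁ = ρ₁/(1-ρ₁) = 0.41231/(1-0.41231) = 0.7016
Station 2: ρ₂ = 2.412/11.1 = 0.2173, L₂ = ρ₂/(1-ρ₂) = 0.2173/(1-0.2173) = 0.2776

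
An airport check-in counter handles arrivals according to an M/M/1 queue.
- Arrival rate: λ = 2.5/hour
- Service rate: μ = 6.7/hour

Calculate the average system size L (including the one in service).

ρ = λ/μ = 2.5/6.7 = 0.3731
For M/M/1: L = λ/(μ-λ)
L = 2.5/(6.7-2.5) = 2.5/4.20
L = 0.5952 passengers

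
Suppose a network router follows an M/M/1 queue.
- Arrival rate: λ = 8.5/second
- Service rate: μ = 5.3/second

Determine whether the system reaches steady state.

Stability requires ρ = λ/(cμ) < 1
ρ = 8.5/(1 × 5.3) = 8.5/5.30 = 1.6038
Since 1.6038 ≥ 1, the system is UNSTABLE.
Queue grows without bound. Need μ > λ = 8.5.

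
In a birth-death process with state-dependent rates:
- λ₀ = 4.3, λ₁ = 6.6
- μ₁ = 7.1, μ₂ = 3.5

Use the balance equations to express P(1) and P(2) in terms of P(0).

Balance equations:
State 0: λ₀P₀ = μ₁P₁ → P₁ = (λ₀/μ₁)P₀ = (4.3/7.1)P₀ = 0.6056P₀
State 1: P₂ = (λ₀λ₁)/(μ₁μ₂)P₀ = (4.3×6.6)/(7.1×3.5)P₀ = 1.1421P₀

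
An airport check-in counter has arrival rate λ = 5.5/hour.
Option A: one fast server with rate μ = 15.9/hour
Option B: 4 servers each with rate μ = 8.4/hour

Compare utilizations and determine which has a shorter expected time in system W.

Option A: single server μ = 15.9 (M/M/1)
  ρ_A = 5.5/15.9 = 0.3459
  W_A = 1/(μ-λ) = 1/(15.9-5.5) = 1/10.40 = 0.09615

Option B: 4 servers μ = 8.4 (M/M/4)
  ρ_B = λ/(cμ) = 5.5/(4×8.4) = 0.1637
  Offered load a = λ/μ = cρ = 5.5/8.4 = 0.6548
  P₀ = [ Σₙ₌₀^3 aⁿ/n! + a^4/(4!(1-ρ)) ]⁻¹
  Σ = a^0/0! + a^1/1! + a^2/2! + a^3/3! = 1.0000 + 0.65476 + 0.21436 + 0.046784 = 1.9159
  a^4/(4!(1-ρ)) = 0.1838/(24 × 0.8363) = 0.009157
  P₀ = 1/(1.9159 + 0.009157) = 0.5195
  Lq = P₀·a^4·ρ / (4!(1-ρ)²) = 0.51946 × 0.18379 × 0.16369 / (24 × 0.69941) = 0.0009310
  Wq_B = Lq/λ = 0.0009310/5.5 = 0.0001693
  W_B = Wq_B + 1/μ = 0.0001693 + 0.1190 = 0.1192

Since W_A = 0.09615 < W_B = 0.1192, Option A (single fast server) has the shorter time in system.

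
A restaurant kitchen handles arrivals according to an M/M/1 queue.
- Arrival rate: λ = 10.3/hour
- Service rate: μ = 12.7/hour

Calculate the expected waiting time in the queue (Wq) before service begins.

First, compute utilization: ρ = λ/μ = 10.3/12.7 = 0.8110
For M/M/1: Wq = λ/(μ(μ-λ))
Wq = 10.3/(12.7 × (12.7-10.3))
Wq = 10.3/(12.7 × 2.40)
Wq = 0.3379 hours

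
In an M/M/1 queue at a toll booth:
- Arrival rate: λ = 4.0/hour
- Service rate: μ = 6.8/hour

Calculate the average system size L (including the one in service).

ρ = λ/μ = 4.0/6.8 = 0.5882
For M/M/1: L = λ/(μ-λ)
L = 4.0/(6.8-4.0) = 4.0/2.80
L = 1.4286 vehicles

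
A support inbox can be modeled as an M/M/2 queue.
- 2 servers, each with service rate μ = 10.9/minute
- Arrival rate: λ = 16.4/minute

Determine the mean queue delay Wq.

Traffic intensity: ρ = λ/(cμ) = 16.4/(2×10.9) = 0.7523
Since ρ = 0.7523 < 1, system is stable.
Offered load a = λ/μ = cρ = 16.4/10.9 = 1.5046
P₀ = [ Σₙ₌₀^1 aⁿ/n! + a^2/(2!(1-ρ)) ]⁻¹
Σ = a^0/0! + a^1/1! = 1.0000 + 1.5046 = 2.5046
a^2/(2!(1-ρ)) = 2.2638/(2 × 0.24771) = 4.5695
P₀ = 1/(2.5046 + 4.5695) = 0.1414
Lq = P₀·a^2·ρ / (2!(1-ρ)²) = 0.14136 × 2.2638 × 0.75229 / (2 × 0.061358) = 1.9618
Wq = Lq/λ = 1.9618/16.4 = 0.1196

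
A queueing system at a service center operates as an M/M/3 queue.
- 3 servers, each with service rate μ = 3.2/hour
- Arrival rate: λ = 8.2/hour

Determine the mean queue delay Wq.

Traffic intensity: ρ = λ/(cμ) = 8.2/(3×3.2) = 0.8542
Since ρ = 0.8542 < 1, system is stable.
Offered load a = λ/μ = cρ = 8.2/3.2 = 2.5625
P₀ = [ Σₙ₌₀^2 aⁿ/n! + a^3/(3!(1-ρ)) ]⁻¹
Σ = a^0/0! + a^1/1! + a^2/2! = 1.0000 + 2.5625 + 3.2832 = 6.8457
a^3/(3!(1-ρ)) = 16.8264/(6 × 0.145833) = 19.2302
P₀ = 1/(6.8457 + 19.2302) = 0.03835
Lq = P₀·a^3·ρ / (3!(1-ρ)²) = 0.0383496 × 16.8264 × 0.854167 / (6 × 0.0212674) = 4.3195
Wq = Lq/λ = 4.3195/8.2 = 0.5268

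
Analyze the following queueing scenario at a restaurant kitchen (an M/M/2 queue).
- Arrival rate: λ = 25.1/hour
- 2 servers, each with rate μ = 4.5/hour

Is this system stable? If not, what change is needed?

Stability requires ρ = λ/(cμ) < 1
ρ = 25.1/(2 × 4.5) = 25.1/9.00 = 2.7889
Since 2.7889 ≥ 1, the system is UNSTABLE.
Need c > λ/μ = 25.1/4.5 = 5.58.
Minimum servers needed: c = 6.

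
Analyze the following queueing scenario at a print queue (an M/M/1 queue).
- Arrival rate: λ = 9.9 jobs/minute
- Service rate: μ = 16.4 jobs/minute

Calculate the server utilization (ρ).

Server utilization: ρ = λ/μ
ρ = 9.9/16.4 = 0.6037
The server is busy 60.37% of the time.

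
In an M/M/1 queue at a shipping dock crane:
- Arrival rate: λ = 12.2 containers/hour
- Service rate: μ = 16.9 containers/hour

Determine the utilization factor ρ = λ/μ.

Server utilization: ρ = λ/μ
ρ = 12.2/16.9 = 0.7219
The server is busy 72.19% of the time.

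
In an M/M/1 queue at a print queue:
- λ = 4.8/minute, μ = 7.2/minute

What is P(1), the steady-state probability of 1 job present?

ρ = λ/μ = 4.8/7.2 = 0.6667
P(n) = (1-ρ)ρⁿ
P(1) = (1-0.6667) × 0.6667^1
P(1) = 0.3333 × 0.6667
P(1) = 0.2222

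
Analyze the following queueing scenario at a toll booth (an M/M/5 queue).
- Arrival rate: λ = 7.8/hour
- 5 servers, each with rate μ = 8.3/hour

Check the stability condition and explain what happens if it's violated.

Stability requires ρ = λ/(cμ) < 1
ρ = 7.8/(5 × 8.3) = 7.8/41.50 = 0.1880
Since 0.1880 < 1, the system is STABLE.
The servers are busy 18.80% of the time.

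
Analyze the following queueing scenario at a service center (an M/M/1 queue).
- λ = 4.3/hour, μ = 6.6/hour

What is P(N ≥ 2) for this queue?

ρ = λ/μ = 4.3/6.6 = 0.6515
P(N ≥ n) = ρⁿ
P(N ≥ 2) = 0.6515^2
P(N ≥ 2) = 0.4245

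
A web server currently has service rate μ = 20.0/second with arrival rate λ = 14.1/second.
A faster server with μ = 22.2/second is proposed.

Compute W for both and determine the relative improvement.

System 1: ρ₁ = 14.1/20.0 = 0.7050, W₁ = 1/(20.0-14.1) = 0.16949
System 2: ρ₂ = 14.1/22.2 = 0.6351, W₂ = 1/(22.2-14.1) = 0.12346
Improvement: (W₁-W₂)/W₁ = (0.16949-0.12346)/0.16949 = 27.16%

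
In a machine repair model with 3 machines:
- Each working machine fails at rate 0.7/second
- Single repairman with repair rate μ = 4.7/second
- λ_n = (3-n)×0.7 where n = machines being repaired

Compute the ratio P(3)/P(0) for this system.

P(3)/P(0) = ∏_{i=0}^{3-1} λ_i/μ_{i+1}
= (3-0)×0.7/4.7 × (3-1)×0.7/4.7 × (3-2)×0.7/4.7
= 0.01982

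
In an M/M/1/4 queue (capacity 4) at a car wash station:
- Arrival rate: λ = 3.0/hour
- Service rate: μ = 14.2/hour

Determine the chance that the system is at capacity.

ρ = λ/μ = 3.0/14.2 = 0.21127
P₀ = (1-ρ)/(1-ρ^(K+1)) = (1-0.21127)/(1-0.21127^5) = 0.78873/0.99958 = 0.7891
P_K = P₀×ρ^K = 0.7891 × 0.21127^4 = 0.7891 × 0.001992 = 0.001572
Blocking probability = 0.16%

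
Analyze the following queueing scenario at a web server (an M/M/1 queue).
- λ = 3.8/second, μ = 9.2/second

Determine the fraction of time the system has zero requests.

ρ = λ/μ = 3.8/9.2 = 0.4130
P(0) = 1 - ρ = 1 - 0.4130 = 0.5870
The server is idle 58.70% of the time.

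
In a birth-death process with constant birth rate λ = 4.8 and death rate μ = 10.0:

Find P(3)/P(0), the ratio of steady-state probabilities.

For constant rates: P(n)/P(0) = (λ/μ)^n
P(3)/P(0) = (4.8/10.0)^3 = 0.4800^3 = 0.1106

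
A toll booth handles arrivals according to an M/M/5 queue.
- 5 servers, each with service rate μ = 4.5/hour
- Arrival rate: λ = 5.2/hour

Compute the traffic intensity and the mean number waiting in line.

Traffic intensity: ρ = λ/(cμ) = 5.2/(5×4.5) = 0.2311
Since ρ = 0.2311 < 1, system is stable.
Offered load a = λ/μ = cρ = 5.2/4.5 = 1.1556
P₀ = [ Σₙ₌₀^4 aⁿ/n! + a^5/(5!(1-ρ)) ]⁻¹
Σ = a^0/0! + a^1/1! + a^2/2! + a^3/3! + a^4/4! = 1.0000 + 1.1556 + 0.66765 + 0.25717 + 0.074294 = 3.1547
a^5/(5!(1-ρ)) = 2.0604/(120 × 0.7689) = 0.02233
P₀ = 1/(3.1547 + 0.02233) = 0.3148
Lq = P₀·a^5·ρ / (5!(1-ρ)²) = 0.3148 × 2.0604 × 0.2311 / (120 × 0.5912) = 0.002113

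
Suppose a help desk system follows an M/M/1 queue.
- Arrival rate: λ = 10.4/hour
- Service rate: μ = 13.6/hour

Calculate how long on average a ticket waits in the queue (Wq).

First, compute utilization: ρ = λ/μ = 10.4/13.6 = 0.7647
For M/M/1: Wq = λ/(μ(μ-λ))
Wq = 10.4/(13.6 × (13.6-10.4))
Wq = 10.4/(13.6 × 3.20)
Wq = 0.2390 hours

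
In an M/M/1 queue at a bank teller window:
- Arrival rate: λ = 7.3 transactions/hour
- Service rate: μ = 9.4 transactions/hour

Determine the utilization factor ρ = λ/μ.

Server utilization: ρ = λ/μ
ρ = 7.3/9.4 = 0.7766
The server is busy 77.66% of the time.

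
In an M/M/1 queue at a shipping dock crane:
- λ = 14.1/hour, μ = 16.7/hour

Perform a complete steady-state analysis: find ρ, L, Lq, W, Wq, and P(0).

Step 1: ρ = λ/μ = 14.1/16.7 = 0.8443
Step 2: L = λ/(μ-λ) = 14.1/2.60 = 5.4231
Step 3: Lq = λ²/(μ(μ-λ)) = 198.81/(16.7×2.60) = 4.5788
Step 4: W = 1/(μ-λ) = 1/2.60 = 0.38462
Step 5: Wq = λ/(μ(μ-λ)) = 14.1/(16.7×2.60) = 0.3247
Step 6: P(0) = 1-ρ = 0.1557
Verify: L = λW = 14.1×0.38462 = 5.4231 ✔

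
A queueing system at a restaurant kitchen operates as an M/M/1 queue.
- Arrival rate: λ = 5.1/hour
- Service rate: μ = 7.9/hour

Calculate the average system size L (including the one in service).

ρ = λ/μ = 5.1/7.9 = 0.6456
For M/M/1: L = λ/(μ-λ)
L = 5.1/(7.9-5.1) = 5.1/2.80
L = 1.8214 orders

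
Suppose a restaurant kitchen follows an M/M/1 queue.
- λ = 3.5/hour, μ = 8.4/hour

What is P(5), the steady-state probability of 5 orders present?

ρ = λ/μ = 3.5/8.4 = 0.41667
P(n) = (1-ρ)ρⁿ
P(5) = (1-0.41667) × 0.41667^5
P(5) = 0.5833 × 0.01256
P(5) = 0.007326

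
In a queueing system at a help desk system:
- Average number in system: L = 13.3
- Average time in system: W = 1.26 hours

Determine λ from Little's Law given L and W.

Little's Law: L = λW, so λ = L/W
λ = 13.3/1.26 = 10.5556 tickets/hour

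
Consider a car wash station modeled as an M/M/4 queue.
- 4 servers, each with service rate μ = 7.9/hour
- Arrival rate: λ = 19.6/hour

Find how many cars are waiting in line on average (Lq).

Traffic intensity: ρ = λ/(cμ) = 19.6/(4×7.9) = 0.6203
Since ρ = 0.6203 < 1, system is stable.
Offered load a = λ/μ = cρ = 19.6/7.9 = 2.4810
P₀ = [ Σₙ₌₀^3 aⁿ/n! + a^4/(4!(1-ρ)) ]⁻¹
Σ = a^0/0! + a^1/1! + a^2/2! + a^3/3! = 1.0000 + 2.4810 + 3.0777 + 2.5453 = 9.1040
a^4/(4!(1-ρ)) = 37.8892/(24 × 0.37975) = 4.1573
P₀ = 1/(9.1040 + 4.1573) = 0.07541
Lq = P₀·a^4·ρ / (4!(1-ρ)²) = 0.075407 × 37.8892 × 0.62025 / (24 × 0.14421) = 0.5120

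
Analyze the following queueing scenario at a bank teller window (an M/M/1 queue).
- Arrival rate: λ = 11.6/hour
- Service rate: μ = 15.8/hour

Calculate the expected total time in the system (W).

First, compute utilization: ρ = λ/μ = 11.6/15.8 = 0.7342
For M/M/1: W = 1/(μ-λ)
W = 1/(15.8-11.6) = 1/4.20
W = 0.2381 hours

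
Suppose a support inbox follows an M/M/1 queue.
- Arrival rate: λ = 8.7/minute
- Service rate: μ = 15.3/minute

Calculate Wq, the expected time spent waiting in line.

First, compute utilization: ρ = λ/μ = 8.7/15.3 = 0.5686
For M/M/1: Wq = λ/(μ(μ-λ))
Wq = 8.7/(15.3 × (15.3-8.7))
Wq = 8.7/(15.3 × 6.60)
Wq = 0.08616 minutes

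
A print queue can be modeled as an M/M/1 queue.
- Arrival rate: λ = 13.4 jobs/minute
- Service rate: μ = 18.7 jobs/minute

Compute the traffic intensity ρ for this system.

Server utilization: ρ = λ/μ
ρ = 13.4/18.7 = 0.7166
The server is busy 71.66% of the time.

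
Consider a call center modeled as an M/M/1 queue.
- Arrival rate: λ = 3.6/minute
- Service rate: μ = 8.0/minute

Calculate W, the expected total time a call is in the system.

First, compute utilization: ρ = λ/μ = 3.6/8.0 = 0.4500
For M/M/1: W = 1/(μ-λ)
W = 1/(8.0-3.6) = 1/4.40
W = 0.2273 minutes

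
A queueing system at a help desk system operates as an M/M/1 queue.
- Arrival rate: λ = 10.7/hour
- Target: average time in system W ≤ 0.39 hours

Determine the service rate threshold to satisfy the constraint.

For M/M/1: W = 1/(μ-λ)
Need W ≤ 0.39, so 1/(μ-λ) ≤ 0.39
μ - λ ≥ 1/0.39 = 2.5641
μ ≥ 10.7 + 2.5641 = 13.2641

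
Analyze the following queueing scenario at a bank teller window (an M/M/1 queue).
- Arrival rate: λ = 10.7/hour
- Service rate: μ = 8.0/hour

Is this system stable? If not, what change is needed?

Stability requires ρ = λ/(cμ) < 1
ρ = 10.7/(1 × 8.0) = 10.7/8.00 = 1.3375
Since 1.3375 ≥ 1, the system is UNSTABLE.
Queue grows without bound. Need μ > λ = 10.7.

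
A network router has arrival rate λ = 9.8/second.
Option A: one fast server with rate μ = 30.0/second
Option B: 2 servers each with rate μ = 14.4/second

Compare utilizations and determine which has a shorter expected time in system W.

Option A: single server μ = 30.0 (M/M/1)
  ρ_A = 9.8/30.0 = 0.3267
  W_A = 1/(μ-λ) = 1/(30.0-9.8) = 1/20.20 = 0.04950

Option B: 2 servers μ = 14.4 (M/M/2)
  ρ_B = λ/(cμ) = 9.8/(2×14.4) = 0.3403
  Offered load a = λ/μ = cρ = 9.8/14.4 = 0.6806
  P₀ = [ Σₙ₌₀^1 aⁿ/n! + a^2/(2!(1-ρ)) ]⁻¹
  Σ = a^0/0! + a^1/1! = 1.0000 + 0.6806 = 1.6806
  a^2/(2!(1-ρ)) = 0.46316/(2 × 0.65972) = 0.3510
  P₀ = 1/(1.6806 + 0.3510) = 0.4922
  Lq = P₀·a^2·ρ / (2!(1-ρ)²) = 0.49223 × 0.46316 × 0.34028 / (2 × 0.43523) = 0.08912
  Wq_B = Lq/λ = 0.08912/9.8 = 0.0090939
  W_B = Wq_B + 1/μ = 0.0090939 + 0.069444 = 0.07854

Since W_A = 0.04950 < W_B = 0.07854, Option A (single fast server) has the shorter time in system.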